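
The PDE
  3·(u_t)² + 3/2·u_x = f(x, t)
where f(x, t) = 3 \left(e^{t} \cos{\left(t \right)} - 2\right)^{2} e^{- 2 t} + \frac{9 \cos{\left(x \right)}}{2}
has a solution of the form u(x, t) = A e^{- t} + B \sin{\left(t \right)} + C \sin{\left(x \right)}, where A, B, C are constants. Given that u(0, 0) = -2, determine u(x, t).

Substitute the ansatz u = A e^{- t} + B \sin{\left(t \right)} + C \sin{\left(x \right)} into the left-hand side.
Derivatives of the ansatz:
  u_t = - A e^{- t} + B \cos{\left(t \right)}
  u_x = C \cos{\left(x \right)}
Term by term:
  3·(u_t)² = 3 A^{2} e^{- 2 t} - 6 A B e^{- t} \cos{\left(t \right)} + 3 B^{2} \cos^{2}{\left(t \right)}
  3/2·u_x = \frac{3 C \cos{\left(x \right)}}{2}
So the left-hand side equals
  3 A^{2} e^{- 2 t} - 6 A B e^{- t} \cos{\left(t \right)} + 3 B^{2} \cos^{2}{\left(t \right)} + \frac{3 C \cos{\left(x \right)}}{2}
This must equal f(x, t) identically; expanded, f = 3 \cos^{2}{\left(t \right)} + \frac{9 \cos{\left(x \right)}}{2} - 12 e^{- t} \cos{\left(t \right)} + 12 e^{- 2 t}.
Matching coefficients of the independent functions:
  [e^{- t} \cos{\left(t \right)}]:  - 6 A B = -12
  [e^{- 2 t}]:  3 A^{2} = 12
  [\cos^{2}{\left(t \right)}]:  3 B^{2} = 3
  [\cos{\left(x \right)}]:  \frac{3 C}{2} = \frac{9}{2}
These equations allow (A, B, C) = (-2, -1, 3) or (2, 1, 3).
Impose the point condition(s):
  u(0, 0) = -2  ⟹  A = -2
Only A = -2, B = -1, C = 3 satisfies everything.
Hence u(x, t) = - \sin{\left(t \right)} + 3 \sin{\left(x \right)} - 2 e^{- t}.

Answer: u(x, t) = - \sin{\left(t \right)} + 3 \sin{\left(x \right)} - 2 e^{- t}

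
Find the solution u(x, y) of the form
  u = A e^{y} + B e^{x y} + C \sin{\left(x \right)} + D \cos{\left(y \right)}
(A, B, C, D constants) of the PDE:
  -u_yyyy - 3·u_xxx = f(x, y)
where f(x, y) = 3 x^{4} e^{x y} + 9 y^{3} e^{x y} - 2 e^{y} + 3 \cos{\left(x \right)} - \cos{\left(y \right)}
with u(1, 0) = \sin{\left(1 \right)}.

Substitute the ansatz u = A e^{y} + B e^{x y} + C \sin{\left(x \right)} + D \cos{\left(y \right)} into the left-hand side.
Derivatives of the ansatz:
  u_yyyy = A e^{y} + B x^{4} e^{x y} + D \cos{\left(y \right)}
  u_xxx = B y^{3} e^{x y} - C \cos{\left(x \right)}
Term by term:
  -u_yyyy = - A e^{y} - B x^{4} e^{x y} - D \cos{\left(y \right)}
  -3·u_xxx = - 3 B y^{3} e^{x y} + 3 C \cos{\left(x \right)}
So the left-hand side equals
  - A e^{y} - B x^{4} e^{x y} - 3 B y^{3} e^{x y} + 3 C \cos{\left(x \right)} - D \cos{\left(y \right)}
This must equal f(x, y) = 3 x^{4} e^{x y} + 9 y^{3} e^{x y} - 2 e^{y} + 3 \cos{\left(x \right)} - \cos{\left(y \right)} identically.
Matching coefficients of the independent functions:
  [x^{4} e^{x y}]:  - B = 3
  [y^{3} e^{x y}]:  - 3 B = 9
  [e^{y}]:  - A = -2
  [\cos{\left(x \right)}]:  3 C = 3
  [\cos{\left(y \right)}]:  - D = -1
Solving: A = 2, B = -3, C = 1, D = 1.
Check against the point condition:
  u(1, 0) = \sin{\left(1 \right)}  ⟹  A + B + C \sin{\left(1 \right)} + D = \sin{\left(1 \right)}  ✓
Hence u(x, y) = 2 e^{y} - 3 e^{x y} + \sin{\left(x \right)} + \cos{\left(y \right)}.

Answer: u(x, y) = 2 e^{y} - 3 e^{x y} + \sin{\left(x \right)} + \cos{\left(y \right)}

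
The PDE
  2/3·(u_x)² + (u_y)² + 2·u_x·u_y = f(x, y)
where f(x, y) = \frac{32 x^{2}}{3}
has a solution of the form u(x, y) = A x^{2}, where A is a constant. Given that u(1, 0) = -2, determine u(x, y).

Substitute the ansatz u = A x^{2} into the left-hand side.
Derivatives of the ansatz:
  u_x = 2 A x
  u_y = 0
Term by term:
  2/3·(u_x)² = \frac{8 A^{2} x^{2}}{3}
  (u_y)² = 0
  2·u_x·u_y = 0
So the left-hand side equals
  \frac{8 A^{2} x^{2}}{3}
This must equal f(x, y) = \frac{32 x^{2}}{3} identically.
Matching coefficients of the independent functions:
  [x^{2}]:  \frac{8 A^{2}}{3} = \frac{32}{3}
These equations allow (A) = (-2) or (2).
Impose the point condition(s):
  u(1, 0) = -2  ⟹  A = -2
Only A = -2 satisfies everything.
Hence u(x, y) = - 2 x^{2}.

Answer: u(x, y) = - 2 x^{2}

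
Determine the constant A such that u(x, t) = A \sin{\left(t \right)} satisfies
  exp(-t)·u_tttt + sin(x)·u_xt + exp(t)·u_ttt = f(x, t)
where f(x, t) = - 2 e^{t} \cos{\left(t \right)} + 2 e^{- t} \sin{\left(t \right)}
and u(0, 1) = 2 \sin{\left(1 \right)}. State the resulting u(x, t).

Substitute the ansatz u = A \sin{\left(t \right)} into the left-hand side.
Derivatives of the ansatz:
  u_tttt = A \sin{\left(t \right)}
  u_xt = 0
  u_ttt = - A \cos{\left(t \right)}
Term by term:
  exp(-t)·u_tttt = A e^{- t} \sin{\left(t \right)}
  sin(x)·u_xt = 0
  exp(t)·u_ttt = - A e^{t} \cos{\left(t \right)}
So the left-hand side equals
  - A e^{t} \cos{\left(t \right)} + A e^{- t} \sin{\left(t \right)}
This must equal f(x, t) = - 2 e^{t} \cos{\left(t \right)} + 2 e^{- t} \sin{\left(t \right)} identically.
Matching coefficients of the independent functions:
  [e^{- t} \sin{\left(t \right)}]:  A = 2
  [e^{t} \cos{\left(t \right)}]:  - A = -2
Solving: A = 2.
Check against the point condition:
  u(0, 1) = 2 \sin{\left(1 \right)}  ⟹  A \sin{\left(1 \right)} = 2 \sin{\left(1 \right)}  ✓
Hence u(x, t) = 2 \sin{\left(t \right)}.

Answer: u(x, t) = 2 \sin{\left(t \right)}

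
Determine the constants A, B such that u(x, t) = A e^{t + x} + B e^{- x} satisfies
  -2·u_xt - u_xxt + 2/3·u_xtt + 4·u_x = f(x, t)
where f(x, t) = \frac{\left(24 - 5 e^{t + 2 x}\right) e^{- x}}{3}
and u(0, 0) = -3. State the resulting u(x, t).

Substitute the ansatz u = A e^{t + x} + B e^{- x} into the left-hand side.
Derivatives of the ansatz:
  u_xt = A e^{t} e^{x}
  u_xxt = A e^{t} e^{x}
  u_xtt = A e^{t} e^{x}
  u_x = A e^{t} e^{x} - B e^{- x}
Term by term:
  -2·u_xt = - 2 A e^{t} e^{x}
  -u_xxt = - A e^{t} e^{x}
  2/3·u_xtt = \frac{2 A e^{t} e^{x}}{3}
  4·u_x = 4 A e^{t} e^{x} - 4 B e^{- x}
So the left-hand side equals
  \frac{5 A e^{t} e^{x}}{3} - 4 B e^{- x}
This must equal f(x, t) identically; expanded, f = - \frac{5 e^{t} e^{x}}{3} + 8 e^{- x}.
Matching coefficients of the independent functions:
  [e^{t} e^{x}]:  \frac{5 A}{3} = - \frac{5}{3}
  [e^{- x}]:  - 4 B = 8
Solving: A = -1, B = -2.
Check against the point condition:
  u(0, 0) = -3  ⟹  A + B = -3  ✓
Hence u(x, t) = - e^{t + x} - 2 e^{- x}.

Answer: u(x, t) = - e^{t + x} - 2 e^{- x}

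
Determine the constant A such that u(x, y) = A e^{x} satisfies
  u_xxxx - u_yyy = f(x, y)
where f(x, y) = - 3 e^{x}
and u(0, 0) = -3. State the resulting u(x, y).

Substitute the ansatz u = A e^{x} into the left-hand side.
Derivatives of the ansatz:
  u_xxxx = A e^{x}
  u_yyy = 0
Term by term:
  u_xxxx = A e^{x}
  -u_yyy = 0
So the left-hand side equals
  A e^{x}
This must equal f(x, y) = - 3 e^{x} identically.
Matching coefficients of the independent functions:
  [e^{x}]:  A = -3
Solving: A = -3.
Check against the point condition:
  u(0, 0) = -3  ⟹  A = -3  ✓
Hence u(x, y) = - 3 e^{x}.

Answer: u(x, y) = - 3 e^{x}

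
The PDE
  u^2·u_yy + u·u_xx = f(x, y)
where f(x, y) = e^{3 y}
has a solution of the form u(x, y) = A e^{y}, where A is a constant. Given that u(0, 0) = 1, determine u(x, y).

Substitute the ansatz u = A e^{y} into the left-hand side.
Derivatives of the ansatz:
  u_yy = A e^{y}
  u_xx = 0
Term by term:
  u^2·u_yy = A^{3} e^{3 y}
  u·u_xx = 0
So the left-hand side equals
  A^{3} e^{3 y}
This must equal f(x, y) = e^{3 y} identically.
Matching coefficients of the independent functions:
  [e^{3 y}]:  A^{3} = 1
Solving: A = 1.
Check against the point condition:
  u(0, 0) = 1  ⟹  A = 1  ✓
Hence u(x, y) = e^{y}.

Answer: u(x, y) = e^{y}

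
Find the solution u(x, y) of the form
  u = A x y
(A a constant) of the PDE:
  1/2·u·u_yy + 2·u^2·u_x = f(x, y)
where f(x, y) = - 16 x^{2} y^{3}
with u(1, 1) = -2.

Answer: u(x, y) = - 2 x y

Derivation:
Substitute the ansatz u = A x y into the left-hand side.
Derivatives of the ansatz:
  u_yy = 0
  u_x = A y
Term by term:
  1/2·u·u_yy = 0
  2·u^2·u_x = 2 A^{3} x^{2} y^{3}
So the left-hand side equals
  2 A^{3} x^{2} y^{3}
This must equal f(x, y) = - 16 x^{2} y^{3} identically.
Matching coefficients of the independent functions:
  [x^{2} y^{3}]:  2 A^{3} = -16
Solving: A = -2.
Check against the point condition:
  u(1, 1) = -2  ⟹  A = -2  ✓
Hence u(x, y) = - 2 x y.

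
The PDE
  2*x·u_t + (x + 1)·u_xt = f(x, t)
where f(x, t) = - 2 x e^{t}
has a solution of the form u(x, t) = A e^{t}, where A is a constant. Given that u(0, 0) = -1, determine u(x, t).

Substitute the ansatz u = A e^{t} into the left-hand side.
Derivatives of the ansatz:
  u_t = A e^{t}
  u_xt = 0
Term by term:
  2*x·u_t = 2 A x e^{t}
  (x + 1)·u_xt = 0
So the left-hand side equals
  2 A x e^{t}
This must equal f(x, t) = - 2 x e^{t} identically.
Matching coefficients of the independent functions:
  [x e^{t}]:  2 A = -2
Solving: A = -1.
Check against the point condition:
  u(0, 0) = -1  ⟹  A = -1  ✓
Hence u(x, t) = - e^{t}.

Answer: u(x, t) = - e^{t}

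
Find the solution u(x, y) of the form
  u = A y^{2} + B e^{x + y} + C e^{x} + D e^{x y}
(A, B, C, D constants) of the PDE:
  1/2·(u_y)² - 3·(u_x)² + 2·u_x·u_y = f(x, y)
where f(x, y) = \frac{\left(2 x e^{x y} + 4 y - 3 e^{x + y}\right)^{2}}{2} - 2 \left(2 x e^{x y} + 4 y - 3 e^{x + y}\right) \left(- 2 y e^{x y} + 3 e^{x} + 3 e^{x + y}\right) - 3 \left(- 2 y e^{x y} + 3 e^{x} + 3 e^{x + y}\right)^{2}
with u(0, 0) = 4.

Answer: u(x, y) = - 2 y^{2} + 3 e^{x} - 2 e^{x y} + 3 e^{x + y}

Derivation:
Substitute the ansatz u = A y^{2} + B e^{x + y} + C e^{x} + D e^{x y} into the left-hand side.
Derivatives of the ansatz:
  u_y = 2 A y + B e^{x} e^{y} + D x e^{x y}
  u_x = B e^{x} e^{y} + C e^{x} + D y e^{x y}
Term by term:
  1/2·(u_y)² = 2 A^{2} y^{2} + 2 A B y e^{x} e^{y} + 2 A D x y e^{x y} + \frac{B^{2} e^{2 x} e^{2 y}}{2} + B D x e^{x} e^{y} e^{x y} + \frac{D^{2} x^{2} e^{2 x y}}{2}
  -3·(u_x)² = - 3 B^{2} e^{2 x} e^{2 y} - 6 B C e^{2 x} e^{y} - 6 B D y e^{x} e^{y} e^{x y} - 3 C^{2} e^{2 x} - 6 C D y e^{x} e^{x y} - 3 D^{2} y^{2} e^{2 x y}
  2·u_x·u_y = 4 A B y e^{x} e^{y} + 4 A C y e^{x} + 4 A D y^{2} e^{x y} + 2 B^{2} e^{2 x} e^{2 y} + 2 B C e^{2 x} e^{y} + 2 B D x e^{x} e^{y} e^{x y} + 2 B D y e^{x} e^{y} e^{x y} + 2 C D x e^{x} e^{x y} + 2 D^{2} x y e^{2 x y}
So the left-hand side equals
  2 A^{2} y^{2} + 6 A B y e^{x} e^{y} + 4 A C y e^{x} + 2 A D x y e^{x y} + 4 A D y^{2} e^{x y} - \frac{B^{2} e^{2 x} e^{2 y}}{2} - 4 B C e^{2 x} e^{y} + 3 B D x e^{x} e^{y} e^{x y} - 4 B D y e^{x} e^{y} e^{x y} - 3 C^{2} e^{2 x} + 2 C D x e^{x} e^{x y} - 6 C D y e^{x} e^{x y} + \frac{D^{2} x^{2} e^{2 x y}}{2} + 2 D^{2} x y e^{2 x y} - 3 D^{2} y^{2} e^{2 x y}
This must equal f(x, y) identically; expanded, f = 2 x^{2} e^{2 x y} + 8 x y e^{2 x y} + 8 x y e^{x y} - 18 x e^{x} e^{y} e^{x y} - 12 x e^{x} e^{x y} - 12 y^{2} e^{2 x y} + 16 y^{2} e^{x y} + 8 y^{2} + 24 y e^{x} e^{y} e^{x y} - 36 y e^{x} e^{y} + 36 y e^{x} e^{x y} - 24 y e^{x} - \frac{9 e^{2 x} e^{2 y}}{2} - 36 e^{2 x} e^{y} - 27 e^{2 x}.
Matching coefficients of the independent functions:
(each divided by its leading coefficient; functions giving the same equation are listed together)
  [y^{2}]:  A^{2} - 4 = 0
  [x^{2} e^{2 x y}, y^{2} e^{2 x y}, x y e^{2 x y}]:  D^{2} - 4 = 0
  [y e^{x}]:  A C + 6 = 0
  [y^{2} e^{x y}, x y e^{x y}]:  A D - 4 = 0
  [e^{2 x} e^{y}]:  B C - 9 = 0
  [e^{2 x} e^{2 y}]:  B^{2} - 9 = 0
  [x e^{x} e^{x y}, y e^{x} e^{x y}]:  C D + 6 = 0
  [y e^{x} e^{y}]:  A B + 6 = 0
  [x e^{x} e^{y} e^{x y}, y e^{x} e^{y} e^{x y}]:  B D + 6 = 0
  [e^{2 x}]:  C^{2} - 9 = 0
These equations allow (A, B, C, D) = (-2, 3, 3, -2) or (2, -3, -3, 2).
Impose the point condition(s):
  u(0, 0) = 4  ⟹  B + C + D = 4
Only A = -2, B = 3, C = 3, D = -2 satisfies everything.
Hence u(x, y) = - 2 y^{2} + 3 e^{x} - 2 e^{x y} + 3 e^{x + y}.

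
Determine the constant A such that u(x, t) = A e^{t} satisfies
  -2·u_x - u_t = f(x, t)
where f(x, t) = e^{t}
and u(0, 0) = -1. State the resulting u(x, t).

Substitute the ansatz u = A e^{t} into the left-hand side.
Derivatives of the ansatz:
  u_x = 0
  u_t = A e^{t}
Term by term:
  -2·u_x = 0
  -u_t = - A e^{t}
So the left-hand side equals
  - A e^{t}
This must equal f(x, t) = e^{t} identically.
Matching coefficients of the independent functions:
  [e^{t}]:  - A = 1
Solving: A = -1.
Check against the point condition:
  u(0, 0) = -1  ⟹  A = -1  ✓
Hence u(x, t) = - e^{t}.

Answer: u(x, t) = - e^{t}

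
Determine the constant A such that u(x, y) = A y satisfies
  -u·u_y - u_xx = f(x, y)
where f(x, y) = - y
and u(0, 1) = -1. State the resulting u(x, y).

Substitute the ansatz u = A y into the left-hand side.
Derivatives of the ansatz:
  u_y = A
  u_xx = 0
Term by term:
  -u·u_y = - A^{2} y
  -u_xx = 0
So the left-hand side equals
  - A^{2} y
This must equal f(x, y) = - y identically.
Matching coefficients of the independent functions:
  [y]:  - A^{2} = -1
These equations allow (A) = (-1) or (1).
Impose the point condition(s):
  u(0, 1) = -1  ⟹  A = -1
Only A = -1 satisfies everything.
Hence u(x, y) = - y.

Answer: u(x, y) = - y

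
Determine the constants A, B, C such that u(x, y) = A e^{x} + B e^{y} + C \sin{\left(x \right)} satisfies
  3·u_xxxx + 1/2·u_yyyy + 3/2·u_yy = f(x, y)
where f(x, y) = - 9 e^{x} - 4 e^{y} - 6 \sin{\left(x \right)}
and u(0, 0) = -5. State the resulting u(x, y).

Substitute the ansatz u = A e^{x} + B e^{y} + C \sin{\left(x \right)} into the left-hand side.
Derivatives of the ansatz:
  u_xxxx = A e^{x} + C \sin{\left(x \right)}
  u_yyyy = B e^{y}
  u_yy = B e^{y}
Term by term:
  3·u_xxxx = 3 A e^{x} + 3 C \sin{\left(x \right)}
  1/2·u_yyyy = \frac{B e^{y}}{2}
  3/2·u_yy = \frac{3 B e^{y}}{2}
So the left-hand side equals
  3 A e^{x} + 2 B e^{y} + 3 C \sin{\left(x \right)}
This must equal f(x, y) = - 9 e^{x} - 4 e^{y} - 6 \sin{\left(x \right)} identically.
Matching coefficients of the independent functions:
  [e^{x}]:  3 A = -9
  [e^{y}]:  2 B = -4
  [\sin{\left(x \right)}]:  3 C = -6
Solving: A = -3, B = -2, C = -2.
Check against the point condition:
  u(0, 0) = -5  ⟹  A + B = -5  ✓
Hence u(x, y) = - 3 e^{x} - 2 e^{y} - 2 \sin{\left(x \right)}.

Answer: u(x, y) = - 3 e^{x} - 2 e^{y} - 2 \sin{\left(x \right)}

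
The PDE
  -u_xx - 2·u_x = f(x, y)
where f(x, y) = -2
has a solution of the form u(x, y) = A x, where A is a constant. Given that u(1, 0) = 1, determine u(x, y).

Substitute the ansatz u = A x into the left-hand side.
Derivatives of the ansatz:
  u_xx = 0
  u_x = A
Term by term:
  -u_xx = 0
  -2·u_x = - 2 A
So the left-hand side equals
  - 2 A
This must equal f(x, y) = -2 identically.
Matching coefficients of the independent functions:
  [constant term]:  - 2 A = -2
Solving: A = 1.
Check against the point condition:
  u(1, 0) = 1  ⟹  A = 1  ✓
Hence u(x, y) = x.

Answer: u(x, y) = x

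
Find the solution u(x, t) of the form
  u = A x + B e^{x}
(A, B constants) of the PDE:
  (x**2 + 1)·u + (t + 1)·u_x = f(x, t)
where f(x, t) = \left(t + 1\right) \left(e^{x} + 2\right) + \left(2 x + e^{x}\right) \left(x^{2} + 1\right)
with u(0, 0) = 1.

Substitute the ansatz u = A x + B e^{x} into the left-hand side.
Derivatives of the ansatz:
  u_x = A + B e^{x}
Term by term:
  (x**2 + 1)·u = A x^{3} + A x + B x^{2} e^{x} + B e^{x}
  (t + 1)·u_x = A t + A + B t e^{x} + B e^{x}
So the left-hand side equals
  A t + A x^{3} + A x + A + B t e^{x} + B x^{2} e^{x} + 2 B e^{x}
This must equal f(x, t) identically; expanded, f = t e^{x} + 2 t + 2 x^{3} + x^{2} e^{x} + 2 x + 2 e^{x} + 2.
Matching coefficients of the independent functions:
  [constant term, t, x, x^{3}]:  A = 2
  [t e^{x}, x^{2} e^{x}]:  B = 1
  [e^{x}]:  2 B = 2
Solving: A = 2, B = 1.
Check against the point condition:
  u(0, 0) = 1  ⟹  B = 1  ✓
Hence u(x, t) = 2 x + e^{x}.

Answer: u(x, t) = 2 x + e^{x}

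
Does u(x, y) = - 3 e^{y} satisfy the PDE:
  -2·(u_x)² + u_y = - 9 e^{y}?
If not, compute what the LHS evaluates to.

Answer: No, the LHS evaluates to - 3 e^{y}

Derivation:
Evaluate each term of the left-hand side for u = - 3 e^{y}.
Derivatives:
  u_x = 0
  u_y = - 3 e^{y}
Terms:
  -2·(u_x)² = 0
  u_y = - 3 e^{y}
Sum: LHS = - 3 e^{y}
Given right-hand side: - 9 e^{y}. Difference LHS − RHS = 6 e^{y} ≠ 0, so u is not a solution.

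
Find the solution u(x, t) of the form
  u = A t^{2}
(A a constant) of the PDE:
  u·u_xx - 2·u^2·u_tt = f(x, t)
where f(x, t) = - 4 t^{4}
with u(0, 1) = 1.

Substitute the ansatz u = A t^{2} into the left-hand side.
Derivatives of the ansatz:
  u_xx = 0
  u_tt = 2 A
Term by term:
  u·u_xx = 0
  -2·u^2·u_tt = - 4 A^{3} t^{4}
So the left-hand side equals
  - 4 A^{3} t^{4}
This must equal f(x, t) = - 4 t^{4} identically.
Matching coefficients of the independent functions:
  [t^{4}]:  - 4 A^{3} = -4
Solving: A = 1.
Check against the point condition:
  u(0, 1) = 1  ⟹  A = 1  ✓
Hence u(x, t) = t^{2}.

Answer: u(x, t) = t^{2}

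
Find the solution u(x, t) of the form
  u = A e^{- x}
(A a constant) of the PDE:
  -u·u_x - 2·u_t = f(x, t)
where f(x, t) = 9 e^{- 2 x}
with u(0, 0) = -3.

Answer: u(x, t) = - 3 e^{- x}

Derivation:
Substitute the ansatz u = A e^{- x} into the left-hand side.
Derivatives of the ansatz:
  u_x = - A e^{- x}
  u_t = 0
Term by term:
  -u·u_x = A^{2} e^{- 2 x}
  -2·u_t = 0
So the left-hand side equals
  A^{2} e^{- 2 x}
This must equal f(x, t) = 9 e^{- 2 x} identically.
Matching coefficients of the independent functions:
  [e^{- 2 x}]:  A^{2} = 9
These equations allow (A) = (-3) or (3).
Impose the point condition(s):
  u(0, 0) = -3  ⟹  A = -3
Only A = -3 satisfies everything.
Hence u(x, t) = - 3 e^{- x}.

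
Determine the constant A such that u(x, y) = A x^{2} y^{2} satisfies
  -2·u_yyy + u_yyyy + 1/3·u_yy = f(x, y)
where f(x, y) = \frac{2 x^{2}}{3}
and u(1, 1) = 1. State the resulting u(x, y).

Substitute the ansatz u = A x^{2} y^{2} into the left-hand side.
Derivatives of the ansatz:
  u_yyy = 0
  u_yyyy = 0
  u_yy = 2 A x^{2}
Term by term:
  -2·u_yyy = 0
  u_yyyy = 0
  1/3·u_yy = \frac{2 A x^{2}}{3}
So the left-hand side equals
  \frac{2 A x^{2}}{3}
This must equal f(x, y) = \frac{2 x^{2}}{3} identically.
Matching coefficients of the independent functions:
  [x^{2}]:  \frac{2 A}{3} = \frac{2}{3}
Solving: A = 1.
Check against the point condition:
  u(1, 1) = 1  ⟹  A = 1  ✓
Hence u(x, y) = x^{2} y^{2}.

Answer: u(x, y) = x^{2} y^{2}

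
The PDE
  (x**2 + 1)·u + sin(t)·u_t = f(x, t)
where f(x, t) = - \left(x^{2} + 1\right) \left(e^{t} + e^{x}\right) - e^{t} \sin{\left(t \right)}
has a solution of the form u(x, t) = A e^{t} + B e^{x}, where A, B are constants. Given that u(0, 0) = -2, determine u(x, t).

Substitute the ansatz u = A e^{t} + B e^{x} into the left-hand side.
Derivatives of the ansatz:
  u_t = A e^{t}
Term by term:
  (x**2 + 1)·u = A x^{2} e^{t} + A e^{t} + B x^{2} e^{x} + B e^{x}
  sin(t)·u_t = A e^{t} \sin{\left(t \right)}
So the left-hand side equals
  A x^{2} e^{t} + A e^{t} \sin{\left(t \right)} + A e^{t} + B x^{2} e^{x} + B e^{x}
This must equal f(x, t) identically; expanded, f = - x^{2} e^{t} - x^{2} e^{x} - e^{t} \sin{\left(t \right)} - e^{t} - e^{x}.
Matching coefficients of the independent functions:
  [x^{2} e^{t}, e^{t} \sin{\left(t \right)}, e^{t}]:  A = -1
  [x^{2} e^{x}, e^{x}]:  B = -1
Solving: A = -1, B = -1.
Check against the point condition:
  u(0, 0) = -2  ⟹  A + B = -2  ✓
Hence u(x, t) = - e^{t} - e^{x}.

Answer: u(x, t) = - e^{t} - e^{x}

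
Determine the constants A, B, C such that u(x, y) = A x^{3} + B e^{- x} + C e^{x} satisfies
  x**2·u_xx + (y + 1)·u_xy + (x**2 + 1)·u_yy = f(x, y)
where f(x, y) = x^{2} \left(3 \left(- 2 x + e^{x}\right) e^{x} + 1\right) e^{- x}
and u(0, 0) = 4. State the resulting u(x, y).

Substitute the ansatz u = A x^{3} + B e^{- x} + C e^{x} into the left-hand side.
Derivatives of the ansatz:
  u_xx = 6 A x + B e^{- x} + C e^{x}
  u_xy = 0
  u_yy = 0
Term by term:
  x**2·u_xx = 6 A x^{3} + B x^{2} e^{- x} + C x^{2} e^{x}
  (y + 1)·u_xy = 0
  (x**2 + 1)·u_yy = 0
So the left-hand side equals
  6 A x^{3} + B x^{2} e^{- x} + C x^{2} e^{x}
This must equal f(x, y) identically; expanded, f = - 6 x^{3} + 3 x^{2} e^{x} + x^{2} e^{- x}.
Matching coefficients of the independent functions:
  [x^{3}]:  6 A = -6
  [x^{2} e^{- x}]:  B = 1
  [x^{2} e^{x}]:  C = 3
Solving: A = -1, B = 1, C = 3.
Check against the point condition:
  u(0, 0) = 4  ⟹  B + C = 4  ✓
Hence u(x, y) = - x^{3} + 3 e^{x} + e^{- x}.

Answer: u(x, y) = - x^{3} + 3 e^{x} + e^{- x}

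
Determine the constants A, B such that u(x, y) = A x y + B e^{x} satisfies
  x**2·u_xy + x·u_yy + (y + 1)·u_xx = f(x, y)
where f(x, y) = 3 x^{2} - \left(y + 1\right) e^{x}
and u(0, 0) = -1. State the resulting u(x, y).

Substitute the ansatz u = A x y + B e^{x} into the left-hand side.
Derivatives of the ansatz:
  u_xy = A
  u_yy = 0
  u_xx = B e^{x}
Term by term:
  x**2·u_xy = A x^{2}
  x·u_yy = 0
  (y + 1)·u_xx = B y e^{x} + B e^{x}
So the left-hand side equals
  A x^{2} + B y e^{x} + B e^{x}
This must equal f(x, y) identically; expanded, f = 3 x^{2} - y e^{x} - e^{x}.
Matching coefficients of the independent functions:
  [x^{2}]:  A = 3
  [y e^{x}, e^{x}]:  B = -1
Solving: A = 3, B = -1.
Check against the point condition:
  u(0, 0) = -1  ⟹  B = -1  ✓
Hence u(x, y) = 3 x y - e^{x}.

Answer: u(x, y) = 3 x y - e^{x}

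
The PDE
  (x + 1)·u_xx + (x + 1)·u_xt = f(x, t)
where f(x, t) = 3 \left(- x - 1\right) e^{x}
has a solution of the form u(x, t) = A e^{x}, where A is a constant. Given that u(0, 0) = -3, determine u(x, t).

Answer: u(x, t) = - 3 e^{x}

Derivation:
Substitute the ansatz u = A e^{x} into the left-hand side.
Derivatives of the ansatz:
  u_xx = A e^{x}
  u_xt = 0
Term by term:
  (x + 1)·u_xx = A x e^{x} + A e^{x}
  (x + 1)·u_xt = 0
So the left-hand side equals
  A x e^{x} + A e^{x}
This must equal f(x, t) identically; expanded, f = - 3 x e^{x} - 3 e^{x}.
Matching coefficients of the independent functions:
  [x e^{x}, e^{x}]:  A = -3
Solving: A = -3.
Check against the point condition:
  u(0, 0) = -3  ⟹  A = -3  ✓
Hence u(x, t) = - 3 e^{x}.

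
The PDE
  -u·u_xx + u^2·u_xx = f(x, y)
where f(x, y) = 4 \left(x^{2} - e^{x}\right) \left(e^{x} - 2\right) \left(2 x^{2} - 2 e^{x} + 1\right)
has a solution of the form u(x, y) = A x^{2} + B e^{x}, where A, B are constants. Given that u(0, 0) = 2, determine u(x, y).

Substitute the ansatz u = A x^{2} + B e^{x} into the left-hand side.
Derivatives of the ansatz:
  u_xx = 2 A + B e^{x}
Term by term:
  -u·u_xx = - 2 A^{2} x^{2} - A B x^{2} e^{x} - 2 A B e^{x} - B^{2} e^{2 x}
  u^2·u_xx = 2 A^{3} x^{4} + A^{2} B x^{4} e^{x} + 4 A^{2} B x^{2} e^{x} + 2 A B^{2} x^{2} e^{2 x} + 2 A B^{2} e^{2 x} + B^{3} e^{3 x}
So the left-hand side equals
  2 A^{3} x^{4} + A^{2} B x^{4} e^{x} + 4 A^{2} B x^{2} e^{x} - 2 A^{2} x^{2} + 2 A B^{2} x^{2} e^{2 x} + 2 A B^{2} e^{2 x} - A B x^{2} e^{x} - 2 A B e^{x} + B^{3} e^{3 x} - B^{2} e^{2 x}
This must equal f(x, y) identically; expanded, f = 8 x^{4} e^{x} - 16 x^{4} - 16 x^{2} e^{2 x} + 36 x^{2} e^{x} - 8 x^{2} + 8 e^{3 x} - 20 e^{2 x} + 8 e^{x}.
Matching coefficients of the independent functions:
  [x^{2}]:  - 2 A^{2} = -8
  [x^{4}]:  2 A^{3} = -16
  [x^{2} e^{x}]:  4 A^{2} B - A B = 36
  [x^{2} e^{2 x}]:  2 A B^{2} = -16
  [x^{4} e^{x}]:  A^{2} B = 8
  [e^{x}]:  - 2 A B = 8
  [e^{2 x}]:  2 A B^{2} - B^{2} = -20
  [e^{3 x}]:  B^{3} = 8
Solving: A = -2, B = 2.
Check against the point condition:
  u(0, 0) = 2  ⟹  B = 2  ✓
Hence u(x, y) = - 2 x^{2} + 2 e^{x}.

Answer: u(x, y) = - 2 x^{2} + 2 e^{x}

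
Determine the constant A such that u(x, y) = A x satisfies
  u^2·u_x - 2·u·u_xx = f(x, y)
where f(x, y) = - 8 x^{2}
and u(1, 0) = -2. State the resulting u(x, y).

Substitute the ansatz u = A x into the left-hand side.
Derivatives of the ansatz:
  u_x = A
  u_xx = 0
Term by term:
  u^2·u_x = A^{3} x^{2}
  -2·u·u_xx = 0
So the left-hand side equals
  A^{3} x^{2}
This must equal f(x, y) = - 8 x^{2} identically.
Matching coefficients of the independent functions:
  [x^{2}]:  A^{3} = -8
Solving: A = -2.
Check against the point condition:
  u(1, 0) = -2  ⟹  A = -2  ✓
Hence u(x, y) = - 2 x.

Answer: u(x, y) = - 2 x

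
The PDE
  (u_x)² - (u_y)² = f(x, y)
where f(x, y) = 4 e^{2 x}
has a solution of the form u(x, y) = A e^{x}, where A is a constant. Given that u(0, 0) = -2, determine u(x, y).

Answer: u(x, y) = - 2 e^{x}

Derivation:
Substitute the ansatz u = A e^{x} into the left-hand side.
Derivatives of the ansatz:
  u_x = A e^{x}
  u_y = 0
Term by term:
  (u_x)² = A^{2} e^{2 x}
  -(u_y)² = 0
So the left-hand side equals
  A^{2} e^{2 x}
This must equal f(x, y) = 4 e^{2 x} identically.
Matching coefficients of the independent functions:
  [e^{2 x}]:  A^{2} = 4
These equations allow (A) = (-2) or (2).
Impose the point condition(s):
  u(0, 0) = -2  ⟹  A = -2
Only A = -2 satisfies everything.
Hence u(x, y) = - 2 e^{x}.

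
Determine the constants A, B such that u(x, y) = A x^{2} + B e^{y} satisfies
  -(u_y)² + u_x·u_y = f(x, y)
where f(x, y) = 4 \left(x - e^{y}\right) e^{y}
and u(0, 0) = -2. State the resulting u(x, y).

Substitute the ansatz u = A x^{2} + B e^{y} into the left-hand side.
Derivatives of the ansatz:
  u_y = B e^{y}
  u_x = 2 A x
Term by term:
  -(u_y)² = - B^{2} e^{2 y}
  u_x·u_y = 2 A B x e^{y}
So the left-hand side equals
  2 A B x e^{y} - B^{2} e^{2 y}
This must equal f(x, y) identically; expanded, f = 4 x e^{y} - 4 e^{2 y}.
Matching coefficients of the independent functions:
  [x e^{y}]:  2 A B = 4
  [e^{2 y}]:  - B^{2} = -4
These equations allow (A, B) = (-1, -2) or (1, 2).
Impose the point condition(s):
  u(0, 0) = -2  ⟹  B = -2
Only A = -1, B = -2 satisfies everything.
Hence u(x, y) = - x^{2} - 2 e^{y}.

Answer: u(x, y) = - x^{2} - 2 e^{y}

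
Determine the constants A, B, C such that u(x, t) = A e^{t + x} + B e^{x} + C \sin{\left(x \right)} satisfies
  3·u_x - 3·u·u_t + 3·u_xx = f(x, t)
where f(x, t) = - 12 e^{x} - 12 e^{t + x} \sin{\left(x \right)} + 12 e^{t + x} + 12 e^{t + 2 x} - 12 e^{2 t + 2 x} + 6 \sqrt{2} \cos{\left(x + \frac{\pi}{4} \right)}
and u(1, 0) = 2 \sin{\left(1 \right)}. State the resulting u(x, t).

Substitute the ansatz u = A e^{t + x} + B e^{x} + C \sin{\left(x \right)} into the left-hand side.
Derivatives of the ansatz:
  u_x = A e^{t} e^{x} + B e^{x} + C \cos{\left(x \right)}
  u_t = A e^{t} e^{x}
  u_xx = A e^{t} e^{x} + B e^{x} - C \sin{\left(x \right)}
Term by term:
  3·u_x = 3 A e^{t} e^{x} + 3 B e^{x} + 3 C \cos{\left(x \right)}
  -3·u·u_t = - 3 A^{2} e^{2 t} e^{2 x} - 3 A B e^{t} e^{2 x} - 3 A C e^{t} e^{x} \sin{\left(x \right)}
  3·u_xx = 3 A e^{t} e^{x} + 3 B e^{x} - 3 C \sin{\left(x \right)}
So the left-hand side equals
  - 3 A^{2} e^{2 t} e^{2 x} - 3 A B e^{t} e^{2 x} - 3 A C e^{t} e^{x} \sin{\left(x \right)} + 6 A e^{t} e^{x} + 6 B e^{x} - 3 C \sin{\left(x \right)} + 3 C \cos{\left(x \right)}
This must equal f(x, t) identically; expanded, f = - 12 e^{2 t} e^{2 x} + 12 e^{t} e^{2 x} - 12 e^{t} e^{x} \sin{\left(x \right)} + 12 e^{t} e^{x} - 12 e^{x} - 6 \sin{\left(x \right)} + 6 \cos{\left(x \right)}.
Matching coefficients of the independent functions:
  [e^{t} e^{x}]:  6 A = 12
  [e^{t} e^{2 x}]:  - 3 A B = 12
  [e^{2 t} e^{2 x}]:  - 3 A^{2} = -12
  [e^{t} e^{x} \sin{\left(x \right)}]:  - 3 A C = -12
  [e^{x}]:  6 B = -12
  [\sin{\left(x \right)}]:  - 3 C = -6
  [\cos{\left(x \right)}]:  3 C = 6
Solving: A = 2, B = -2, C = 2.
Check against the point condition:
  u(1, 0) = 2 \sin{\left(1 \right)}  ⟹  e A + e B + C \sin{\left(1 \right)} = 2 \sin{\left(1 \right)}  ✓
Hence u(x, t) = - 2 e^{x} + 2 e^{t + x} + 2 \sin{\left(x \right)}.

Answer: u(x, t) = - 2 e^{x} + 2 e^{t + x} + 2 \sin{\left(x \right)}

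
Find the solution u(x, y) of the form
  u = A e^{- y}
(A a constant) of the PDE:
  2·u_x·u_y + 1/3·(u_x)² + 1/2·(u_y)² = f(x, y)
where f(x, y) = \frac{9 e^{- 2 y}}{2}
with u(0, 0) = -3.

Answer: u(x, y) = - 3 e^{- y}

Derivation:
Substitute the ansatz u = A e^{- y} into the left-hand side.
Derivatives of the ansatz:
  u_x = 0
  u_y = - A e^{- y}
Term by term:
  2·u_x·u_y = 0
  1/3·(u_x)² = 0
  1/2·(u_y)² = \frac{A^{2} e^{- 2 y}}{2}
So the left-hand side equals
  \frac{A^{2} e^{- 2 y}}{2}
This must equal f(x, y) = \frac{9 e^{- 2 y}}{2} identically.
Matching coefficients of the independent functions:
  [e^{- 2 y}]:  \frac{A^{2}}{2} = \frac{9}{2}
These equations allow (A) = (-3) or (3).
Impose the point condition(s):
  u(0, 0) = -3  ⟹  A = -3
Only A = -3 satisfies everything.
Hence u(x, y) = - 3 e^{- y}.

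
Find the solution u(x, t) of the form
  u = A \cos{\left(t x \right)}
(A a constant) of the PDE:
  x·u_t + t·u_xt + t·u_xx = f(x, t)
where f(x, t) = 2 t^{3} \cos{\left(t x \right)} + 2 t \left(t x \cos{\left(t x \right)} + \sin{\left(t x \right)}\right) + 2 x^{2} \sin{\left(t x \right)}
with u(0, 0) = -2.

Substitute the ansatz u = A \cos{\left(t x \right)} into the left-hand side.
Derivatives of the ansatz:
  u_t = - A x \sin{\left(t x \right)}
  u_xt = - A t x \cos{\left(t x \right)} - A \sin{\left(t x \right)}
  u_xx = - A t^{2} \cos{\left(t x \right)}
Term by term:
  x·u_t = - A x^{2} \sin{\left(t x \right)}
  t·u_xt = - A t^{2} x \cos{\left(t x \right)} - A t \sin{\left(t x \right)}
  t·u_xx = - A t^{3} \cos{\left(t x \right)}
So the left-hand side equals
  - A t^{3} \cos{\left(t x \right)} - A t^{2} x \cos{\left(t x \right)} - A t \sin{\left(t x \right)} - A x^{2} \sin{\left(t x \right)}
This must equal f(x, t) identically; expanded, f = 2 t^{3} \cos{\left(t x \right)} + 2 t^{2} x \cos{\left(t x \right)} + 2 t \sin{\left(t x \right)} + 2 x^{2} \sin{\left(t x \right)}.
Matching coefficients of the independent functions:
  [t \sin{\left(t x \right)}, t^{3} \cos{\left(t x \right)}, x^{2} \sin{\left(t x \right)}, t^{2} x \cos{\left(t x \right)}]:  - A = 2
Solving: A = -2.
Check against the point condition:
  u(0, 0) = -2  ⟹  A = -2  ✓
Hence u(x, t) = - 2 \cos{\left(t x \right)}.

Answer: u(x, t) = - 2 \cos{\left(t x \right)}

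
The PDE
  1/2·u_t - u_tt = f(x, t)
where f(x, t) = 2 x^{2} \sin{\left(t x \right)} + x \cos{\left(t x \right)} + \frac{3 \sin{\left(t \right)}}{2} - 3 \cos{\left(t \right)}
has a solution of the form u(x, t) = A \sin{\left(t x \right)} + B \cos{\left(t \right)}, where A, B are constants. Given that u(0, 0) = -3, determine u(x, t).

Substitute the ansatz u = A \sin{\left(t x \right)} + B \cos{\left(t \right)} into the left-hand side.
Derivatives of the ansatz:
  u_t = A x \cos{\left(t x \right)} - B \sin{\left(t \right)}
  u_tt = - A x^{2} \sin{\left(t x \right)} - B \cos{\left(t \right)}
Term by term:
  1/2·u_t = \frac{A x \cos{\left(t x \right)}}{2} - \frac{B \sin{\left(t \right)}}{2}
  -u_tt = A x^{2} \sin{\left(t x \right)} + B \cos{\left(t \right)}
So the left-hand side equals
  A x^{2} \sin{\left(t x \right)} + \frac{A x \cos{\left(t x \right)}}{2} - \frac{B \sin{\left(t \right)}}{2} + B \cos{\left(t \right)}
This must equal f(x, t) = 2 x^{2} \sin{\left(t x \right)} + x \cos{\left(t x \right)} + \frac{3 \sin{\left(t \right)}}{2} - 3 \cos{\left(t \right)} identically.
Matching coefficients of the independent functions:
  [x \cos{\left(t x \right)}]:  \frac{A}{2} = 1
  [x^{2} \sin{\left(t x \right)}]:  A = 2
  [\sin{\left(t \right)}]:  - \frac{B}{2} = \frac{3}{2}
  [\cos{\left(t \right)}]:  B = -3
Solving: A = 2, B = -3.
Check against the point condition:
  u(0, 0) = -3  ⟹  B = -3  ✓
Hence u(x, t) = 2 \sin{\left(t x \right)} - 3 \cos{\left(t \right)}.

Answer: u(x, t) = 2 \sin{\left(t x \right)} - 3 \cos{\left(t \right)}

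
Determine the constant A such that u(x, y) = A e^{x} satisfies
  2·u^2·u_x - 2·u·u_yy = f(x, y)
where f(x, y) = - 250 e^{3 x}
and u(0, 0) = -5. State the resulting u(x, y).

Substitute the ansatz u = A e^{x} into the left-hand side.
Derivatives of the ansatz:
  u_x = A e^{x}
  u_yy = 0
Term by term:
  2·u^2·u_x = 2 A^{3} e^{3 x}
  -2·u·u_yy = 0
So the left-hand side equals
  2 A^{3} e^{3 x}
This must equal f(x, y) = - 250 e^{3 x} identically.
Matching coefficients of the independent functions:
  [e^{3 x}]:  2 A^{3} = -250
Solving: A = -5.
Check against the point condition:
  u(0, 0) = -5  ⟹  A = -5  ✓
Hence u(x, y) = - 5 e^{x}.

Answer: u(x, y) = - 5 e^{x}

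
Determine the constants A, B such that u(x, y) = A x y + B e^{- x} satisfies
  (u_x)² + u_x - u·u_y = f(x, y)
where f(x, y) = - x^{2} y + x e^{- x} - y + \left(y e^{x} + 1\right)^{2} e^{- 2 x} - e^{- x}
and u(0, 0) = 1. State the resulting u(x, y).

Substitute the ansatz u = A x y + B e^{- x} into the left-hand side.
Derivatives of the ansatz:
  u_x = A y - B e^{- x}
  u_y = A x
Term by term:
  (u_x)² = A^{2} y^{2} - 2 A B y e^{- x} + B^{2} e^{- 2 x}
  u_x = A y - B e^{- x}
  -u·u_y = - A^{2} x^{2} y - A B x e^{- x}
So the left-hand side equals
  - A^{2} x^{2} y + A^{2} y^{2} - A B x e^{- x} - 2 A B y e^{- x} + A y + B^{2} e^{- 2 x} - B e^{- x}
This must equal f(x, y) identically; expanded, f = - x^{2} y + x e^{- x} + y^{2} - y + 2 y e^{- x} - e^{- x} + e^{- 2 x}.
Matching coefficients of the independent functions:
  [y]:  A = -1
  [y^{2}]:  A^{2} = 1
  [x e^{- x}]:  - A B = 1
  [x^{2} y]:  - A^{2} = -1
  [y e^{- x}]:  - 2 A B = 2
  [e^{- 2 x}]:  B^{2} = 1
  [e^{- x}]:  - B = -1
Solving: A = -1, B = 1.
Check against the point condition:
  u(0, 0) = 1  ⟹  B = 1  ✓
Hence u(x, y) = - x y + e^{- x}.

Answer: u(x, y) = - x y + e^{- x}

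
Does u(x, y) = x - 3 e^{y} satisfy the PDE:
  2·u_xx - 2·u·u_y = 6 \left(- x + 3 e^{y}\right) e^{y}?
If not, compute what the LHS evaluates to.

Answer: No, the LHS evaluates to 6 \left(x - 3 e^{y}\right) e^{y}

Derivation:
Evaluate each term of the left-hand side for u = x - 3 e^{y}.
Derivatives:
  u_xx = 0
  u_y = - 3 e^{y}
Terms:
  2·u_xx = 0
  -2·u·u_y = 6 \left(x - 3 e^{y}\right) e^{y}
Sum: LHS = 6 \left(x - 3 e^{y}\right) e^{y}
Given right-hand side: 6 \left(- x + 3 e^{y}\right) e^{y}. Difference LHS − RHS = 12 \left(x - 3 e^{y}\right) e^{y} ≠ 0, so u is not a solution.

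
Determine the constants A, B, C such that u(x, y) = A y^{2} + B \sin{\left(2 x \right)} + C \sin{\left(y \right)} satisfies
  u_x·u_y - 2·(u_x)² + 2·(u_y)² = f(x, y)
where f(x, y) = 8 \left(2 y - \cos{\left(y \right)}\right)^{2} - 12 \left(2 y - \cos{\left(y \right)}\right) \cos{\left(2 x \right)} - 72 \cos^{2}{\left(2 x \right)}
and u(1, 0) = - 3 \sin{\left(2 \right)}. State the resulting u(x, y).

Substitute the ansatz u = A y^{2} + B \sin{\left(2 x \right)} + C \sin{\left(y \right)} into the left-hand side.
Derivatives of the ansatz:
  u_x = 2 B \cos{\left(2 x \right)}
  u_y = 2 A y + C \cos{\left(y \right)}
Term by term:
  u_x·u_y = 4 A B y \cos{\left(2 x \right)} + 2 B C \cos{\left(2 x \right)} \cos{\left(y \right)}
  -2·(u_x)² = - 8 B^{2} \cos^{2}{\left(2 x \right)}
  2·(u_y)² = 8 A^{2} y^{2} + 8 A C y \cos{\left(y \right)} + 2 C^{2} \cos^{2}{\left(y \right)}
So the left-hand side equals
  8 A^{2} y^{2} + 4 A B y \cos{\left(2 x \right)} + 8 A C y \cos{\left(y \right)} - 8 B^{2} \cos^{2}{\left(2 x \right)} + 2 B C \cos{\left(2 x \right)} \cos{\left(y \right)} + 2 C^{2} \cos^{2}{\left(y \right)}
This must equal f(x, y) identically; expanded, f = 32 y^{2} - 24 y \cos{\left(2 x \right)} - 32 y \cos{\left(y \right)} - 72 \cos^{2}{\left(2 x \right)} + 12 \cos{\left(2 x \right)} \cos{\left(y \right)} + 8 \cos^{2}{\left(y \right)}.
Matching coefficients of the independent functions:
  [y^{2}]:  8 A^{2} = 32
  [y \cos{\left(2 x \right)}]:  4 A B = -24
  [y \cos{\left(y \right)}]:  8 A C = -32
  [\cos{\left(2 x \right)} \cos{\left(y \right)}]:  2 B C = 12
  [\cos^{2}{\left(2 x \right)}]:  - 8 B^{2} = -72
  [\cos^{2}{\left(y \right)}]:  2 C^{2} = 8
These equations allow (A, B, C) = (-2, 3, 2) or (2, -3, -2).
Impose the point condition(s):
  u(1, 0) = - 3 \sin{\left(2 \right)}  ⟹  B \sin{\left(2 \right)} = - 3 \sin{\left(2 \right)}
Only A = 2, B = -3, C = -2 satisfies everything.
Hence u(x, y) = 2 y^{2} - 3 \sin{\left(2 x \right)} - 2 \sin{\left(y \right)}.

Answer: u(x, y) = 2 y^{2} - 3 \sin{\left(2 x \right)} - 2 \sin{\left(y \right)}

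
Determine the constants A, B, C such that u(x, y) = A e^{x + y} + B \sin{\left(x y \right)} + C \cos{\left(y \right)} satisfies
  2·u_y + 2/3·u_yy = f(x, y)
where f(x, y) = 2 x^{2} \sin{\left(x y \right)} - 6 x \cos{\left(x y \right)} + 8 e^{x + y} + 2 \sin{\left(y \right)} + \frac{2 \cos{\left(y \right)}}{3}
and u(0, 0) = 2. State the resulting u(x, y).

Substitute the ansatz u = A e^{x + y} + B \sin{\left(x y \right)} + C \cos{\left(y \right)} into the left-hand side.
Derivatives of the ansatz:
  u_y = A e^{x} e^{y} + B x \cos{\left(x y \right)} - C \sin{\left(y \right)}
  u_yy = A e^{x} e^{y} - B x^{2} \sin{\left(x y \right)} - C \cos{\left(y \right)}
Term by term:
  2·u_y = 2 A e^{x} e^{y} + 2 B x \cos{\left(x y \right)} - 2 C \sin{\left(y \right)}
  2/3·u_yy = \frac{2 A e^{x} e^{y}}{3} - \frac{2 B x^{2} \sin{\left(x y \right)}}{3} - \frac{2 C \cos{\left(y \right)}}{3}
So the left-hand side equals
  \frac{8 A e^{x} e^{y}}{3} - \frac{2 B x^{2} \sin{\left(x y \right)}}{3} + 2 B x \cos{\left(x y \right)} - 2 C \sin{\left(y \right)} - \frac{2 C \cos{\left(y \right)}}{3}
This must equal f(x, y) identically; expanded, f = 2 x^{2} \sin{\left(x y \right)} - 6 x \cos{\left(x y \right)} + 8 e^{x} e^{y} + 2 \sin{\left(y \right)} + \frac{2 \cos{\left(y \right)}}{3}.
Matching coefficients of the independent functions:
  [x \cos{\left(x y \right)}]:  2 B = -6
  [x^{2} \sin{\left(x y \right)}]:  - \frac{2 B}{3} = 2
  [e^{x} e^{y}]:  \frac{8 A}{3} = 8
  [\sin{\left(y \right)}]:  - 2 C = 2
  [\cos{\left(y \right)}]:  - \frac{2 C}{3} = \frac{2}{3}
Solving: A = 3, B = -3, C = -1.
Check against the point condition:
  u(0, 0) = 2  ⟹  A + C = 2  ✓
Hence u(x, y) = 3 e^{x + y} - 3 \sin{\left(x y \right)} - \cos{\left(y \right)}.

Answer: u(x, y) = 3 e^{x + y} - 3 \sin{\left(x y \right)} - \cos{\left(y \right)}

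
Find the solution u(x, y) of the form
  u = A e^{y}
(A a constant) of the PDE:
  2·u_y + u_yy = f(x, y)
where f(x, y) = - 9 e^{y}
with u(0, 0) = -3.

Substitute the ansatz u = A e^{y} into the left-hand side.
Derivatives of the ansatz:
  u_y = A e^{y}
  u_yy = A e^{y}
Term by term:
  2·u_y = 2 A e^{y}
  u_yy = A e^{y}
So the left-hand side equals
  3 A e^{y}
This must equal f(x, y) = - 9 e^{y} identically.
Matching coefficients of the independent functions:
  [e^{y}]:  3 A = -9
Solving: A = -3.
Check against the point condition:
  u(0, 0) = -3  ⟹  A = -3  ✓
Hence u(x, y) = - 3 e^{y}.

Answer: u(x, y) = - 3 e^{y}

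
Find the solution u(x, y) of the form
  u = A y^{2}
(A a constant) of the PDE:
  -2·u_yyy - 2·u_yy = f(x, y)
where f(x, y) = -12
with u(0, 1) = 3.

Substitute the ansatz u = A y^{2} into the left-hand side.
Derivatives of the ansatz:
  u_yyy = 0
  u_yy = 2 A
Term by term:
  -2·u_yyy = 0
  -2·u_yy = - 4 A
So the left-hand side equals
  - 4 A
This must equal f(x, y) = -12 identically.
Matching coefficients of the independent functions:
  [constant term]:  - 4 A = -12
Solving: A = 3.
Check against the point condition:
  u(0, 1) = 3  ⟹  A = 3  ✓
Hence u(x, y) = 3 y^{2}.

Answer: u(x, y) = 3 y^{2}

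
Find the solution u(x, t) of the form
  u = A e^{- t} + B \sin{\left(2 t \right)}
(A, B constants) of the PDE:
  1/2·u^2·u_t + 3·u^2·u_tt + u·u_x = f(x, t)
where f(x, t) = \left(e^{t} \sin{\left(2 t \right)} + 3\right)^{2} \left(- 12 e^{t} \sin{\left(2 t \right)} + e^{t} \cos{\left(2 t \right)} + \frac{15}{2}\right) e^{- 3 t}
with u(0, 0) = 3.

Substitute the ansatz u = A e^{- t} + B \sin{\left(2 t \right)} into the left-hand side.
Derivatives of the ansatz:
  u_t = - A e^{- t} + 2 B \cos{\left(2 t \right)}
  u_tt = A e^{- t} - 4 B \sin{\left(2 t \right)}
  u_x = 0
Term by term:
  1/2·u^2·u_t = - \frac{A^{3} e^{- 3 t}}{2} - A^{2} B e^{- 2 t} \sin{\left(2 t \right)} + A^{2} B e^{- 2 t} \cos{\left(2 t \right)} - \frac{A B^{2} e^{- t} \sin^{2}{\left(2 t \right)}}{2} + 2 A B^{2} e^{- t} \sin{\left(2 t \right)} \cos{\left(2 t \right)} + B^{3} \sin^{2}{\left(2 t \right)} \cos{\left(2 t \right)}
  3·u^2·u_tt = 3 A^{3} e^{- 3 t} - 6 A^{2} B e^{- 2 t} \sin{\left(2 t \right)} - 21 A B^{2} e^{- t} \sin^{2}{\left(2 t \right)} - 12 B^{3} \sin^{3}{\left(2 t \right)}
  u·u_x = 0
So the left-hand side equals
  \frac{5 A^{3} e^{- 3 t}}{2} - 7 A^{2} B e^{- 2 t} \sin{\left(2 t \right)} + A^{2} B e^{- 2 t} \cos{\left(2 t \right)} - \frac{43 A B^{2} e^{- t} \sin^{2}{\left(2 t \right)}}{2} + 2 A B^{2} e^{- t} \sin{\left(2 t \right)} \cos{\left(2 t \right)} - 12 B^{3} \sin^{3}{\left(2 t \right)} + B^{3} \sin^{2}{\left(2 t \right)} \cos{\left(2 t \right)}
This must equal f(x, t) identically; expanded, f = - 12 \sin^{3}{\left(2 t \right)} + \sin^{2}{\left(2 t \right)} \cos{\left(2 t \right)} - \frac{129 e^{- t} \sin^{2}{\left(2 t \right)}}{2} + 6 e^{- t} \sin{\left(2 t \right)} \cos{\left(2 t \right)} - 63 e^{- 2 t} \sin{\left(2 t \right)} + 9 e^{- 2 t} \cos{\left(2 t \right)} + \frac{135 e^{- 3 t}}{2}.
Matching coefficients of the independent functions:
  [e^{- 2 t} \sin{\left(2 t \right)}]:  - 7 A^{2} B = -63
  [e^{- 2 t} \cos{\left(2 t \right)}]:  A^{2} B = 9
  [e^{- t} \sin^{2}{\left(2 t \right)}]:  - \frac{43 A B^{2}}{2} = - \frac{129}{2}
  [\sin^{2}{\left(2 t \right)} \cos{\left(2 t \right)}]:  B^{3} = 1
  [e^{- t} \sin{\left(2 t \right)} \cos{\left(2 t \right)}]:  2 A B^{2} = 6
  [e^{- 3 t}]:  \frac{5 A^{3}}{2} = \frac{135}{2}
  [\sin^{3}{\left(2 t \right)}]:  - 12 B^{3} = -12
Solving: A = 3, B = 1.
Check against the point condition:
  u(0, 0) = 3  ⟹  A = 3  ✓
Hence u(x, t) = \sin{\left(2 t \right)} + 3 e^{- t}.

Answer: u(x, t) = \sin{\left(2 t \right)} + 3 e^{- t}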